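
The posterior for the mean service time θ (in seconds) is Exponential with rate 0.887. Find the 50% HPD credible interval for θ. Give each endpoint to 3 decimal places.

[0.000, 0.781]

The exponential density is strictly decreasing on [0, ∞), so the HPD interval is anchored at 0: [0, q] with P(θ ≤ q) = 0.50.
q = −ln(1 − 0.50) / 0.887 = 0.6931 / 0.887 = 0.781.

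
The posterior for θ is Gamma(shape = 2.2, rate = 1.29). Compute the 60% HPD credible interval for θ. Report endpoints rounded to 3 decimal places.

[0.360, 1.916]

The posterior is unimodal and skewed, so the HPD interval has equal density at both endpoints and is the shortest 60% interval.
Solving f(0.360) = f(1.916) with F(1.916) − F(0.360) = 0.60 gives [0.360, 1.916].
For comparison, the equal-tailed interval is [0.745, 2.525]; the HPD is narrower and shifted toward the mode.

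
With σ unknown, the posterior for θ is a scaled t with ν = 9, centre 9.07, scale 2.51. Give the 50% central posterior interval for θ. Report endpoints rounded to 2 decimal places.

[7.31, 10.83]

The t_9 distribution is symmetric; the 50% interval is 9.07 ± t·2.51 with t_{0.75,9} = 0.703.
Half-width: 0.703 × 2.51 = 1.76.
9.07 − 1.76 = 7.31; 9.07 + 1.76 = 10.83.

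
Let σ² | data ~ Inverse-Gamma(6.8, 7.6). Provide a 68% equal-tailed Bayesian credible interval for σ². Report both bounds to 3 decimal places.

Inverse-Gamma(6.8, 7.6) quantiles: F⁻¹(0.16) and F⁻¹(0.84).
Equivalently, 1/σ² ~ Gamma(6.8, rate = 7.6); invert its 0.84 and 0.16 quantiles.
Posterior mean ≈ 1.310, SD ≈ 0.598; a Normal approximation gives roughly [0.716, 1.905].
Exact: lower = 0.815; upper = 1.781.

[0.815, 1.781]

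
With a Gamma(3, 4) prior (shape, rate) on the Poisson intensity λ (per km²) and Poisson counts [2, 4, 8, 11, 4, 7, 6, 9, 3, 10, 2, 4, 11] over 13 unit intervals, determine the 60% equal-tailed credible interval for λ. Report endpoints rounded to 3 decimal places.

[4.483, 5.388]

Posterior: Gamma(3+81, 4+13) = Gamma(84, 17) (shape, rate).
Equal-tailed 60% interval: Gamma(84, 17) quantiles at 0.2 and 0.8.
Posterior mean ≈ 4.941, SD ≈ 0.539; a Normal approximation gives roughly [4.487, 5.395].
Exact: lower = 4.483; upper = 5.388.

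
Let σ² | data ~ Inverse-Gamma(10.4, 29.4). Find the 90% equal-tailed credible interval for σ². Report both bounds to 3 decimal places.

[1.814, 5.139]

Inverse-Gamma(10.4, 29.4) quantiles: F⁻¹(0.05) and F⁻¹(0.95).
Equivalently, 1/σ² ~ Gamma(10.4, rate = 29.4); invert its 0.95 and 0.05 quantiles.
Posterior mean ≈ 3.128, SD ≈ 1.079; a Normal approximation gives roughly [1.353, 4.903].
Exact: lower = 1.814; upper = 5.139.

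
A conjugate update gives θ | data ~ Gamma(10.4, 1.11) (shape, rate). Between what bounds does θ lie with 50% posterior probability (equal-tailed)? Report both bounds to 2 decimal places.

Posterior: Gamma(shape 10.4, rate 1.11).
Equal-tailed 50% interval: Gamma(10.4, 1.11) quantiles at 0.25 and 0.75.
Posterior mean ≈ 9.37, SD ≈ 2.91; a Normal approximation gives roughly [7.41, 11.33].
Exact: lower = 7.28; upper = 11.13.

[7.28, 11.13]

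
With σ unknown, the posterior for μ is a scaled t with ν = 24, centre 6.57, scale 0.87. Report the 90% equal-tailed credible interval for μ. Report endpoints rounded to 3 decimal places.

[5.082, 8.058]

The t_24 distribution is symmetric; the 90% interval is 6.57 ± t·0.87 with t_{0.95,24} = 1.711.
Half-width: 1.711 × 0.87 = 1.488.
6.57 − 1.488 = 5.082; 6.57 + 1.488 = 8.058.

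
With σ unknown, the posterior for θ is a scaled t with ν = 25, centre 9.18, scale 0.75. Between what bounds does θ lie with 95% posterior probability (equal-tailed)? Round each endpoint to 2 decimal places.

The t_25 distribution is symmetric; the 95% interval is 9.18 ± t·0.75 with t_{0.975,25} = 2.060.
Half-width: 2.060 × 0.75 = 1.54.
9.18 − 1.54 = 7.64; 9.18 + 1.54 = 10.72.

[7.64, 10.72]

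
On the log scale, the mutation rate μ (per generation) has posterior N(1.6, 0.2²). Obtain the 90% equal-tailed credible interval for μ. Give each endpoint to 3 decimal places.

On the log scale the 90% interval is 1.6 ± 1.645 × 0.2 = [1.2710, 1.9290].
Exponentiate: [e^1.2710, e^1.9290] = [3.565, 6.882].

[3.565, 6.882]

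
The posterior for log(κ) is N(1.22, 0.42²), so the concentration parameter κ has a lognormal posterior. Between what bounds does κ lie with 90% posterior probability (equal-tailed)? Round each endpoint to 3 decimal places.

On the log scale the 90% interval is 1.22 ± 1.645 × 0.42 = [0.5292, 1.9108].
Exponentiate: [e^0.5292, e^1.9108] = [1.698, 6.759].

[1.698, 6.759]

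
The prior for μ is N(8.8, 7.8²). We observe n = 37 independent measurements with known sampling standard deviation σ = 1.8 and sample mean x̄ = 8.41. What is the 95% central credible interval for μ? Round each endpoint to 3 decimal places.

[7.831, 8.990]

Posterior precision = 1/7.8² + 37/1.8² = 0.0164 + 11.4198 = 11.4362, so posterior SD = 0.2957.
Posterior mean = (8.8/7.8² + 37·8.41/1.8²) / 11.4362 = 8.4106.
Interval: 8.4106 ± 1.960 × 0.2957 → [7.831, 8.990].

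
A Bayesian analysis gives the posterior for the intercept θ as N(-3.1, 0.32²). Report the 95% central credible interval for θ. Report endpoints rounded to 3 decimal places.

[-3.727, -2.473]

The posterior is symmetric, so the 95% equal-tailed interval is θ = -3.1 ± z·0.32 with z = 1.960.
Half-width: 1.960 × 0.32 = 0.627.
-3.1 − 0.627 = -3.727; -3.1 + 0.627 = -2.473.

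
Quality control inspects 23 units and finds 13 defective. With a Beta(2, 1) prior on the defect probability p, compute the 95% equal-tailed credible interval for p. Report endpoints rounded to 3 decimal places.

[0.387, 0.756]

Posterior: Beta(2+13, 1+10) = Beta(15, 11).
Equal-tailed 95% interval: the 0.025 and 0.975 quantiles of Beta(15, 11).
Posterior mean ≈ 0.577, SD ≈ 0.095; a Normal approximation gives roughly [0.391, 0.763].
Exact: F⁻¹(0.025) = 0.387; F⁻¹(0.975) = 0.756.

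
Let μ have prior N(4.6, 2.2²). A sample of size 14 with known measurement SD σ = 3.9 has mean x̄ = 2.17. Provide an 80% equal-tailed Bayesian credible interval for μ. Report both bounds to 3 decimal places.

Posterior precision = 1/2.2² + 14/3.9² = 0.2066 + 0.9204 = 1.1271, so posterior SD = 0.9419.
Posterior mean = (4.6/2.2² + 14·2.17/3.9²) / 1.1271 = 2.6155.
Interval: 2.6155 ± 1.282 × 0.9419 → [1.408, 3.823].

[1.408, 3.823]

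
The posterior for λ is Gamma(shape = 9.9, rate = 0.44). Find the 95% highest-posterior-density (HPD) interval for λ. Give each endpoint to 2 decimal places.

[9.60, 36.75]

The posterior is unimodal and skewed, so the HPD interval has equal density at both endpoints and is the shortest 95% interval.
Solving f(9.60) = f(36.75) with F(36.75) − F(9.60) = 0.95 gives [9.60, 36.75].
For comparison, the equal-tailed interval is [10.74, 38.53]; the HPD is narrower and shifted toward the mode.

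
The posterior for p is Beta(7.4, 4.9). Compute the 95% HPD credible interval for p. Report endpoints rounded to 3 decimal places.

[0.341, 0.854]

The posterior is unimodal and skewed, so the HPD interval has equal density at both endpoints and is the shortest 95% interval.
Solving f(0.341) = f(0.854) with F(0.854) − F(0.341) = 0.95 gives [0.341, 0.854].
For comparison, the equal-tailed interval is [0.328, 0.844]; the HPD is narrower and shifted toward the mode.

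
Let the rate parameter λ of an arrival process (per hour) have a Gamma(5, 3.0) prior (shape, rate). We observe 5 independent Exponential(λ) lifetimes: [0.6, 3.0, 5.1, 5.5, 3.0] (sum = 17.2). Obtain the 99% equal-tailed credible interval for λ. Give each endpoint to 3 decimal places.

[0.184, 0.990]

Posterior: Gamma(5+5, 3.0+17.2) = Gamma(10, 20.2) (shape, rate).
Equal-tailed 99% interval: Gamma(10, 20.2) quantiles at 0.005 and 0.995.
Posterior mean ≈ 0.495, SD ≈ 0.157; a Normal approximation gives roughly [0.092, 0.898].
Exact: lower = 0.184; upper = 0.990.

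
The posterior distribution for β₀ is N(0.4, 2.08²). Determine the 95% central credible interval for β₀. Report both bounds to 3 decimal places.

The posterior is symmetric, so the 95% equal-tailed interval is β₀ = 0.4 ± z·2.08 with z = 1.960.
Half-width: 1.960 × 2.08 = 4.077.
0.4 − 4.077 = -3.677; 0.4 + 4.077 = 4.477.

[-3.677, 4.477]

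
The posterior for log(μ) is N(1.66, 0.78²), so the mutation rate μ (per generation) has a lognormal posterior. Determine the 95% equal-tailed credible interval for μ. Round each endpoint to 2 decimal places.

On the log scale the 95% interval is 1.66 ± 1.960 × 0.78 = [0.1312, 3.1888].
Exponentiate: [e^0.1312, e^3.1888] = [1.14, 24.26].

[1.14, 24.26]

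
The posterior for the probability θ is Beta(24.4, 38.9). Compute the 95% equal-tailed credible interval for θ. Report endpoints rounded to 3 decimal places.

[0.270, 0.507]

Posterior: Beta(24.4, 38.9).
Equal-tailed 95% interval: the 0.025 and 0.975 quantiles of Beta(24.4, 38.9).
Posterior mean ≈ 0.385, SD ≈ 0.061; a Normal approximation gives roughly [0.267, 0.504].
Exact: F⁻¹(0.025) = 0.270; F⁻¹(0.975) = 0.507.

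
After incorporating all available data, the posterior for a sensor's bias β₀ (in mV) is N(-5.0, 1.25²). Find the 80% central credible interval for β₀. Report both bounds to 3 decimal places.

[-6.602, -3.398]

The posterior is symmetric, so the 80% equal-tailed interval is β₀ = -5.0 ± z·1.25 with z = 1.282.
Half-width: 1.282 × 1.25 = 1.602.
-5.0 − 1.602 = -6.602; -5.0 + 1.602 = -3.398.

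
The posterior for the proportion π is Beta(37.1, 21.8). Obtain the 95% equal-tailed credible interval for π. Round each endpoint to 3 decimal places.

Posterior: Beta(37.1, 21.8).
Equal-tailed 95% interval: the 0.025 and 0.975 quantiles of Beta(37.1, 21.8).
Posterior mean ≈ 0.630, SD ≈ 0.062; a Normal approximation gives roughly [0.508, 0.752].
Exact: F⁻¹(0.025) = 0.504; F⁻¹(0.975) = 0.747.

[0.504, 0.747]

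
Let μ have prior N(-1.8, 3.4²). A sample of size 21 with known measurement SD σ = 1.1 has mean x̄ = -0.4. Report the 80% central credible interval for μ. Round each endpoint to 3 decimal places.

Posterior precision = 1/3.4² + 21/1.1² = 0.0865 + 17.3554 = 17.4419, so posterior SD = 0.2394.
Posterior mean = (-1.8/3.4² + 21·-0.4/1.1²) / 17.4419 = -0.4069.
Interval: -0.4069 ± 1.282 × 0.2394 → [-0.714, -0.100].

[-0.714, -0.100]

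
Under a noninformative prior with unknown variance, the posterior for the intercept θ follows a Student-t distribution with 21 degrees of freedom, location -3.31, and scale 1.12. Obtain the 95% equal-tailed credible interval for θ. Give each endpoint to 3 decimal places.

The t_21 distribution is symmetric; the 95% interval is -3.31 ± t·1.12 with t_{0.975,21} = 2.080.
Half-width: 2.080 × 1.12 = 2.329.
-3.31 − 2.329 = -5.639; -3.31 + 2.329 = -0.981.

[-5.639, -0.981]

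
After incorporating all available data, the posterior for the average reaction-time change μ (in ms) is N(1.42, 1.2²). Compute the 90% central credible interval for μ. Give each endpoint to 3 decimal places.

The posterior is symmetric, so the 90% equal-tailed interval is μ = 1.42 ± z·1.2 with z = 1.645.
Half-width: 1.645 × 1.2 = 1.974.
1.42 − 1.974 = -0.554; 1.42 + 1.974 = 3.394.

[-0.554, 3.394]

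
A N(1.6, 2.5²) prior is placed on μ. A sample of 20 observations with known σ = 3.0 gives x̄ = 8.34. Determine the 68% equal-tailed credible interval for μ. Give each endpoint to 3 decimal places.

Posterior precision = 1/2.5² + 20/3.0² = 0.1600 + 2.2222 = 2.3822, so posterior SD = 0.6479.
Posterior mean = (1.6/2.5² + 20·8.34/3.0²) / 2.3822 = 7.8873.
Interval: 7.8873 ± 0.994 × 0.6479 → [7.243, 8.532].

[7.243, 8.532]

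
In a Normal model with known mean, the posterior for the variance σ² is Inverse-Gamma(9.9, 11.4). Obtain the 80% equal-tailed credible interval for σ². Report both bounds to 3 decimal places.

[0.809, 1.856]

Inverse-Gamma(9.9, 11.4) quantiles: F⁻¹(0.1) and F⁻¹(0.9).
Equivalently, 1/σ² ~ Gamma(9.9, rate = 11.4); invert its 0.9 and 0.1 quantiles.
Posterior mean ≈ 1.281, SD ≈ 0.456; a Normal approximation gives roughly [0.697, 1.865].
Exact: lower = 0.809; upper = 1.856.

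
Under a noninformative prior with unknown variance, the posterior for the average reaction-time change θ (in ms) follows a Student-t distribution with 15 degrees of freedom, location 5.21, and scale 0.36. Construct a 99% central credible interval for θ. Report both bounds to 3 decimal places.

[4.149, 6.271]

The t_15 distribution is symmetric; the 99% interval is 5.21 ± t·0.36 with t_{0.995,15} = 2.947.
Half-width: 2.947 × 0.36 = 1.061.
5.21 − 1.061 = 4.149; 5.21 + 1.061 = 6.271.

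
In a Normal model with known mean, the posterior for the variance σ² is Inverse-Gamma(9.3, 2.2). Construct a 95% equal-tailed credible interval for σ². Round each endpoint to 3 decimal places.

Inverse-Gamma(9.3, 2.2) quantiles: F⁻¹(0.025) and F⁻¹(0.975).
Equivalently, 1/σ² ~ Gamma(9.3, rate = 2.2); invert its 0.975 and 0.025 quantiles.
Posterior mean ≈ 0.265, SD ≈ 0.098; a Normal approximation gives roughly [0.073, 0.457].
Exact: lower = 0.136; upper = 0.510.

[0.136, 0.510]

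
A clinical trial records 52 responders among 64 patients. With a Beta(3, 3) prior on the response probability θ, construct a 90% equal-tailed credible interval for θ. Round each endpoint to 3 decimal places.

Posterior: Beta(3+52, 3+12) = Beta(55, 15).
Equal-tailed 90% interval: the 0.05 and 0.95 quantiles of Beta(55, 15).
Posterior mean ≈ 0.786, SD ≈ 0.049; a Normal approximation gives roughly [0.706, 0.866].
Exact: F⁻¹(0.05) = 0.701; F⁻¹(0.95) = 0.861.

[0.701, 0.861]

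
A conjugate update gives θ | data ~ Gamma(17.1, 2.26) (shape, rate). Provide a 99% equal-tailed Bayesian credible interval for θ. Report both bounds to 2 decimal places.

Posterior: Gamma(shape 17.1, rate 2.26).
Equal-tailed 99% interval: Gamma(17.1, 2.26) quantiles at 0.005 and 0.995.
Posterior mean ≈ 7.57, SD ≈ 1.83; a Normal approximation gives roughly [2.85, 12.28].
Exact: lower = 3.68; upper = 13.10.

[3.68, 13.10]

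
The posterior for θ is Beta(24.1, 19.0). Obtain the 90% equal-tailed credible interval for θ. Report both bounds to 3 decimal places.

[0.434, 0.681]

Posterior: Beta(24.1, 19.0).
Equal-tailed 90% interval: the 0.05 and 0.95 quantiles of Beta(24.1, 19.0).
Posterior mean ≈ 0.559, SD ≈ 0.075; a Normal approximation gives roughly [0.436, 0.682].
Exact: F⁻¹(0.05) = 0.434; F⁻¹(0.95) = 0.681.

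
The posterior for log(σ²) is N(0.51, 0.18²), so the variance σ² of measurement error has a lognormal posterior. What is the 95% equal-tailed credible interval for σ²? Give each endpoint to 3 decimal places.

[1.170, 2.370]

On the log scale the 95% interval is 0.51 ± 1.960 × 0.18 = [0.1572, 0.8628].
Exponentiate: [e^0.1572, e^0.8628] = [1.170, 2.370].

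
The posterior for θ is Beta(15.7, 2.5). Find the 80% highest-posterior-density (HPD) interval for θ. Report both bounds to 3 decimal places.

The posterior is unimodal and skewed, so the HPD interval has equal density at both endpoints and is the shortest 80% interval.
Solving f(0.789) = f(0.973) with F(0.973) − F(0.789) = 0.80 gives [0.789, 0.973].
For comparison, the equal-tailed interval is [0.755, 0.952]; the HPD is narrower and shifted toward the mode.

[0.789, 0.973]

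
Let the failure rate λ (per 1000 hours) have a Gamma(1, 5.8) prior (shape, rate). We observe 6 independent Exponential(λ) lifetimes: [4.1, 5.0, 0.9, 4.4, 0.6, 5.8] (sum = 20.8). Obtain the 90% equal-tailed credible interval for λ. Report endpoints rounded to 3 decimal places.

[0.124, 0.445]

Posterior: Gamma(1+6, 5.8+20.8) = Gamma(7, 26.6) (shape, rate).
Equal-tailed 90% interval: Gamma(7, 26.6) quantiles at 0.05 and 0.95.
Posterior mean ≈ 0.263, SD ≈ 0.099; a Normal approximation gives roughly [0.100, 0.427].
Exact: lower = 0.124; upper = 0.445.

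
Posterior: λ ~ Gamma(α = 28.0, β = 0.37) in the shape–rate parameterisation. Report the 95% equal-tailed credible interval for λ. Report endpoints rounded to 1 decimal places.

[50.3, 106.2]

Posterior: Gamma(shape 28.0, rate 0.37).
Equal-tailed 95% interval: Gamma(28.0, 0.37) quantiles at 0.025 and 0.975.
Posterior mean ≈ 75.7, SD ≈ 14.3; a Normal approximation gives roughly [47.6, 103.7].
Exact: lower = 50.3; upper = 106.2.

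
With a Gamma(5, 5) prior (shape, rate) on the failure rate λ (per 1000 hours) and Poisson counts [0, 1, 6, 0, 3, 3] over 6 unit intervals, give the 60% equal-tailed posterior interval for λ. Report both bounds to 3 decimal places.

[1.306, 1.949]

Posterior: Gamma(5+13, 5+6) = Gamma(18, 11) (shape, rate).
Equal-tailed 60% interval: Gamma(18, 11) quantiles at 0.2 and 0.8.
Posterior mean ≈ 1.636, SD ≈ 0.386; a Normal approximation gives roughly [1.312, 1.961].
Exact: lower = 1.306; upper = 1.949.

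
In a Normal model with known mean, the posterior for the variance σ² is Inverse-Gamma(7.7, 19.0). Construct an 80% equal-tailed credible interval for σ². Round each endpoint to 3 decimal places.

Inverse-Gamma(7.7, 19.0) quantiles: F⁻¹(0.1) and F⁻¹(0.9).
Equivalently, 1/σ² ~ Gamma(7.7, rate = 19.0); invert its 0.9 and 0.1 quantiles.
Posterior mean ≈ 2.836, SD ≈ 1.188; a Normal approximation gives roughly [1.314, 4.358].
Exact: lower = 1.667; upper = 4.293.

[1.667, 4.293]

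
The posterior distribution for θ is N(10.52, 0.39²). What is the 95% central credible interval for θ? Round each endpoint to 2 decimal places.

The posterior is symmetric, so the 95% equal-tailed interval is θ = 10.52 ± z·0.39 with z = 1.960.
Half-width: 1.960 × 0.39 = 0.76.
10.52 − 0.76 = 9.76; 10.52 + 0.76 = 11.28.

[9.76, 11.28]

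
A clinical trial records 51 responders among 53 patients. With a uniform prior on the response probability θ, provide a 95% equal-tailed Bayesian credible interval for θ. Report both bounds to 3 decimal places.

[0.873, 0.988]

Posterior: Beta(1+51, 1+2) = Beta(52, 3).
Equal-tailed 95% interval: the 0.025 and 0.975 quantiles of Beta(52, 3).
Posterior mean ≈ 0.945, SD ≈ 0.030; a Normal approximation gives roughly [0.886, 1.005].
Exact: F⁻¹(0.025) = 0.873; F⁻¹(0.975) = 0.988.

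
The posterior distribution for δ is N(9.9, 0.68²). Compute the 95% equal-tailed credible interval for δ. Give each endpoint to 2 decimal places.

The posterior is symmetric, so the 95% equal-tailed interval is δ = 9.9 ± z·0.68 with z = 1.960.
Half-width: 1.960 × 0.68 = 1.33.
9.9 − 1.33 = 8.57; 9.9 + 1.33 = 11.23.

[8.57, 11.23]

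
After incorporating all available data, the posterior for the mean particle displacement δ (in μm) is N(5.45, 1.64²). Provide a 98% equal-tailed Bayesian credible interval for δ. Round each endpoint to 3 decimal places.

[1.635, 9.265]

The posterior is symmetric, so the 98% equal-tailed interval is δ = 5.45 ± z·1.64 with z = 2.326.
Half-width: 2.326 × 1.64 = 3.815.
5.45 − 3.815 = 1.635; 5.45 + 3.815 = 9.265.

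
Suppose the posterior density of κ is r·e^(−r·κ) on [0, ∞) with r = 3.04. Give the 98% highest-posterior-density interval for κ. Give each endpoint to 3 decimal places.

The exponential density is strictly decreasing on [0, ∞), so the HPD interval is anchored at 0: [0, q] with P(κ ≤ q) = 0.98.
q = −ln(1 − 0.98) / 3.04 = 3.9120 / 3.04 = 1.287.

[0.000, 1.287]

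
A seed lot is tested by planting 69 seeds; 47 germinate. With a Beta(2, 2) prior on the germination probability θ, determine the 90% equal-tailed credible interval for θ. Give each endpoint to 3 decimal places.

Posterior: Beta(2+47, 2+22) = Beta(49, 24).
Equal-tailed 90% interval: the 0.05 and 0.95 quantiles of Beta(49, 24).
Posterior mean ≈ 0.671, SD ≈ 0.055; a Normal approximation gives roughly [0.581, 0.761].
Exact: F⁻¹(0.05) = 0.579; F⁻¹(0.95) = 0.758.

[0.579, 0.758]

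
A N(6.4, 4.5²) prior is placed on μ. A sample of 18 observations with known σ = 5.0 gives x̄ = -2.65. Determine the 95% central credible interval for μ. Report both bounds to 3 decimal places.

[-4.304, 0.165]

Posterior precision = 1/4.5² + 18/5.0² = 0.0494 + 0.7200 = 0.7694, so posterior SD = 1.1401.
Posterior mean = (6.4/4.5² + 18·-2.65/5.0²) / 0.7694 = -2.0691.
Interval: -2.0691 ± 1.960 × 1.1401 → [-4.304, 0.165].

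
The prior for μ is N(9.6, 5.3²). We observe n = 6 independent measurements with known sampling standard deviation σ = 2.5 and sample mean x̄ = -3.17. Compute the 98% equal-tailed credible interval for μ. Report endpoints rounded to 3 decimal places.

[-5.045, -0.382]

Posterior precision = 1/5.3² + 6/2.5² = 0.0356 + 0.9600 = 0.9956, so posterior SD = 1.0022.
Posterior mean = (9.6/5.3² + 6·-3.17/2.5²) / 0.9956 = -2.7134.
Interval: -2.7134 ± 2.326 × 1.0022 → [-5.045, -0.382].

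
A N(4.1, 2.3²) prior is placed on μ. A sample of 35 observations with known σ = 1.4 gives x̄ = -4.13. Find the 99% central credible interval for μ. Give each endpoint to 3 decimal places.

Posterior precision = 1/2.3² + 35/1.4² = 0.1890 + 17.8571 = 18.0462, so posterior SD = 0.2354.
Posterior mean = (4.1/2.3² + 35·-4.13/1.4²) / 18.0462 = -4.0438.
Interval: -4.0438 ± 2.576 × 0.2354 → [-4.650, -3.437].

[-4.650, -3.437]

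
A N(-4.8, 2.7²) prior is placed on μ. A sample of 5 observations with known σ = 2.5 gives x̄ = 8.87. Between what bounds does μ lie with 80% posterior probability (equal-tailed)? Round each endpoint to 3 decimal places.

[5.545, 8.193]

Posterior precision = 1/2.7² + 5/2.5² = 0.1372 + 0.8000 = 0.9372, so posterior SD = 1.0330.
Posterior mean = (-4.8/2.7² + 5·8.87/2.5²) / 0.9372 = 6.8691.
Interval: 6.8691 ± 1.282 × 1.0330 → [5.545, 8.193].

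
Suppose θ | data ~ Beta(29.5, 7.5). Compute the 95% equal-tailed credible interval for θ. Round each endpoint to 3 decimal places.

[0.656, 0.909]

Posterior: Beta(29.5, 7.5).
Equal-tailed 95% interval: the 0.025 and 0.975 quantiles of Beta(29.5, 7.5).
Posterior mean ≈ 0.797, SD ≈ 0.065; a Normal approximation gives roughly [0.669, 0.925].
Exact: F⁻¹(0.025) = 0.656; F⁻¹(0.975) = 0.909.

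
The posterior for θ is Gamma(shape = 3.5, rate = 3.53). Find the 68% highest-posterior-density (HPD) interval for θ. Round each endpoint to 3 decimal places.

[0.342, 1.273]

The posterior is unimodal and skewed, so the HPD interval has equal density at both endpoints and is the shortest 68% interval.
Solving f(0.342) = f(1.273) with F(1.273) − F(0.342) = 0.68 gives [0.342, 1.273].
For comparison, the equal-tailed interval is [0.489, 1.493]; the HPD is narrower and shifted toward the mode.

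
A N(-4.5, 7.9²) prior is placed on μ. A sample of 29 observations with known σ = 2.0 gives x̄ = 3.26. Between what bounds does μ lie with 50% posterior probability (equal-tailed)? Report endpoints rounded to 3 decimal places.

[2.993, 3.493]

Posterior precision = 1/7.9² + 29/2.0² = 0.0160 + 7.2500 = 7.2660, so posterior SD = 0.3710.
Posterior mean = (-4.5/7.9² + 29·3.26/2.0²) / 7.2660 = 3.2429.
Interval: 3.2429 ± 0.674 × 0.3710 → [2.993, 3.493].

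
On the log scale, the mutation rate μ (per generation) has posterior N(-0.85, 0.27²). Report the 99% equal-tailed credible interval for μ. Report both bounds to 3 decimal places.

[0.213, 0.857]

On the log scale the 99% interval is -0.85 ± 2.576 × 0.27 = [-1.5455, -0.1545].
Exponentiate: [e^-1.5455, e^-0.1545] = [0.213, 0.857].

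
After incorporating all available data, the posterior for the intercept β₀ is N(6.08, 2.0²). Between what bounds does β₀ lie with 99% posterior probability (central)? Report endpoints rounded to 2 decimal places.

The posterior is symmetric, so the 99% equal-tailed interval is β₀ = 6.08 ± z·2.0 with z = 2.576.
Half-width: 2.576 × 2.0 = 5.15.
6.08 − 5.15 = 0.93; 6.08 + 5.15 = 11.23.

[0.93, 11.23]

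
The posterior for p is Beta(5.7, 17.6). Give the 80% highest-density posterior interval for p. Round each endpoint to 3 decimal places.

[0.123, 0.344]

The posterior is unimodal and skewed, so the HPD interval has equal density at both endpoints and is the shortest 80% interval.
Solving f(0.123) = f(0.344) with F(0.344) − F(0.123) = 0.80 gives [0.123, 0.344].
For comparison, the equal-tailed interval is [0.137, 0.362]; the HPD is narrower and shifted toward the mode.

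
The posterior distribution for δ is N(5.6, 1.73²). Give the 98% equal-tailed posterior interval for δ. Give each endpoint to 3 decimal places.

[1.575, 9.625]

The posterior is symmetric, so the 98% equal-tailed interval is δ = 5.6 ± z·1.73 with z = 2.326.
Half-width: 2.326 × 1.73 = 4.025.
5.6 − 4.025 = 1.575; 5.6 + 4.025 = 9.625.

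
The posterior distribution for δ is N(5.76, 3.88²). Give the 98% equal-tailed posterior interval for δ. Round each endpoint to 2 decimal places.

[-3.27, 14.79]

The posterior is symmetric, so the 98% equal-tailed interval is δ = 5.76 ± z·3.88 with z = 2.326.
Half-width: 2.326 × 3.88 = 9.03.
5.76 − 9.03 = -3.27; 5.76 + 9.03 = 14.79.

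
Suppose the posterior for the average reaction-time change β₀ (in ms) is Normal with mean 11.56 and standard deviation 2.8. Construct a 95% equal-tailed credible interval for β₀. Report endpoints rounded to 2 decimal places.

[6.07, 17.05]

The posterior is symmetric, so the 95% equal-tailed interval is β₀ = 11.56 ± z·2.8 with z = 1.960.
Half-width: 1.960 × 2.8 = 5.49.
11.56 − 5.49 = 6.07; 11.56 + 5.49 = 17.05.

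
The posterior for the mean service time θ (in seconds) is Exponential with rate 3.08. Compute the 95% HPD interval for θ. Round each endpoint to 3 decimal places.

[0.000, 0.973]

The exponential density is strictly decreasing on [0, ∞), so the HPD interval is anchored at 0: [0, q] with P(θ ≤ q) = 0.95.
q = −ln(1 − 0.95) / 3.08 = 2.9957 / 3.08 = 0.973.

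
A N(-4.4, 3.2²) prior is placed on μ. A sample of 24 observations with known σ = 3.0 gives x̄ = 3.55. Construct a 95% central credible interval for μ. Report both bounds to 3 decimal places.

[2.090, 4.448]

Posterior precision = 1/3.2² + 24/3.0² = 0.0977 + 2.6667 = 2.7643, so posterior SD = 0.6015.
Posterior mean = (-4.4/3.2² + 24·3.55/3.0²) / 2.7643 = 3.2691.
Interval: 3.2691 ± 1.960 × 0.6015 → [2.090, 4.448].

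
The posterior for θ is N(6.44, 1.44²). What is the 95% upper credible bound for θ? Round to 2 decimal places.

Need U with P(θ ≤ U) = 0.95: U = 6.44 + z_{0.05}·1.44.
z = 1.645; U = 6.44 + 1.645 × 1.44 = 8.81.

8.81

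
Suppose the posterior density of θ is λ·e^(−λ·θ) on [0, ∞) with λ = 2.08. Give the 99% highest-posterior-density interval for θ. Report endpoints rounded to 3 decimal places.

The exponential density is strictly decreasing on [0, ∞), so the HPD interval is anchored at 0: [0, q] with P(θ ≤ q) = 0.99.
q = −ln(1 − 0.99) / 2.08 = 4.6052 / 2.08 = 2.214.

[0.000, 2.214]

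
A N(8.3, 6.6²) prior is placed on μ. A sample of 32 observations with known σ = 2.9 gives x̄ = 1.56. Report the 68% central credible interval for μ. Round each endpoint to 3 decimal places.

[1.092, 2.109]

Posterior precision = 1/6.6² + 32/2.9² = 0.0230 + 3.8050 = 3.8280, so posterior SD = 0.5111.
Posterior mean = (8.3/6.6² + 32·1.56/2.9²) / 3.8280 = 1.6004.
Interval: 1.6004 ± 0.994 × 0.5111 → [1.092, 2.109].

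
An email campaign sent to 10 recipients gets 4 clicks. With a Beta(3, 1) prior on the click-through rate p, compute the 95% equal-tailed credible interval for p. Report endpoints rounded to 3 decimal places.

[0.251, 0.749]

Posterior: Beta(3+4, 1+6) = Beta(7, 7).
Equal-tailed 95% interval: the 0.025 and 0.975 quantiles of Beta(7, 7).
Posterior mean ≈ 0.500, SD ≈ 0.129; a Normal approximation gives roughly [0.247, 0.753].
Exact: F⁻¹(0.025) = 0.251; F⁻¹(0.975) = 0.749.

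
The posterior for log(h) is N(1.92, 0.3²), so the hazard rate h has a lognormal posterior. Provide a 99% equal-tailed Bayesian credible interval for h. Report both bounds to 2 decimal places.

[3.15, 14.77]

On the log scale the 99% interval is 1.92 ± 2.576 × 0.3 = [1.1473, 2.6927].
Exponentiate: [e^1.1473, e^2.6927] = [3.15, 14.77].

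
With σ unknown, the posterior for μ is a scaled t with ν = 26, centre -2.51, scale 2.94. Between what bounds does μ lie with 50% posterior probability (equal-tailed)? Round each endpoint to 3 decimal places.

[-4.521, -0.499]

The t_26 distribution is symmetric; the 50% interval is -2.51 ± t·2.94 with t_{0.75,26} = 0.684.
Half-width: 0.684 × 2.94 = 2.011.
-2.51 − 2.011 = -4.521; -2.51 + 2.011 = -0.499.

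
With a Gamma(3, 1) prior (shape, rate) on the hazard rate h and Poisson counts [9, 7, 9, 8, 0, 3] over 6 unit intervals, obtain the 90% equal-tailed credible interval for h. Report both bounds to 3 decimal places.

Posterior: Gamma(3+36, 1+6) = Gamma(39, 7) (shape, rate).
Equal-tailed 90% interval: Gamma(39, 7) quantiles at 0.05 and 0.95.
Posterior mean ≈ 5.571, SD ≈ 0.892; a Normal approximation gives roughly [4.104, 7.039].
Exact: lower = 4.190; upper = 7.115.

[4.190, 7.115]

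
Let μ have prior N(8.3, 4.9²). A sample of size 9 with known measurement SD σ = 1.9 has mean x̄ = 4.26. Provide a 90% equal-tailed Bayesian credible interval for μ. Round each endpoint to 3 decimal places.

Posterior precision = 1/4.9² + 9/1.9² = 0.0416 + 2.4931 = 2.5347, so posterior SD = 0.6281.
Posterior mean = (8.3/4.9² + 9·4.26/1.9²) / 2.5347 = 4.3264.
Interval: 4.3264 ± 1.645 × 0.6281 → [3.293, 5.360].

[3.293, 5.360]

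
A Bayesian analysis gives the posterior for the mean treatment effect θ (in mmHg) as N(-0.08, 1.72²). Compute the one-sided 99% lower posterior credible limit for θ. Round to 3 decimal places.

Need L with P(θ ≥ L) = 0.99: L = -0.08 − z_{0.01}·1.72.
z = 2.326; L = -0.08 − 2.326 × 1.72 = -4.081.

-4.081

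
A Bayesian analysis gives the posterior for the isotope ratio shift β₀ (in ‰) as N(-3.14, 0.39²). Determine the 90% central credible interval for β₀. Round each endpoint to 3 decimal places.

[-3.781, -2.499]

The posterior is symmetric, so the 90% equal-tailed interval is β₀ = -3.14 ± z·0.39 with z = 1.645.
Half-width: 1.645 × 0.39 = 0.641.
-3.14 − 0.641 = -3.781; -3.14 + 0.641 = -2.499.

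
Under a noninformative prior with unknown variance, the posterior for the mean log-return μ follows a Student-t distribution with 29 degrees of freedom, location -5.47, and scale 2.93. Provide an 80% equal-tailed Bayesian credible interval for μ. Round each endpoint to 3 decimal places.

[-9.313, -1.627]

The t_29 distribution is symmetric; the 80% interval is -5.47 ± t·2.93 with t_{0.9,29} = 1.311.
Half-width: 1.311 × 2.93 = 3.843.
-5.47 − 3.843 = -9.313; -5.47 + 3.843 = -1.627.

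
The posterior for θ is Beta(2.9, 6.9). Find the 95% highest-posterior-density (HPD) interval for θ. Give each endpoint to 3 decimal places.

[0.050, 0.565]

The posterior is unimodal and skewed, so the HPD interval has equal density at both endpoints and is the shortest 95% interval.
Solving f(0.050) = f(0.565) with F(0.565) − F(0.050) = 0.95 gives [0.050, 0.565].
For comparison, the equal-tailed interval is [0.071, 0.599]; the HPD is narrower and shifted toward the mode.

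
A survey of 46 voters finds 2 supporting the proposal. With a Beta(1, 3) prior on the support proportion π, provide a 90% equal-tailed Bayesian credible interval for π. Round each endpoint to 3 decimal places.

[0.017, 0.123]

Posterior: Beta(1+2, 3+44) = Beta(3, 47).
Equal-tailed 90% interval: the 0.05 and 0.95 quantiles of Beta(3, 47).
Posterior mean ≈ 0.060, SD ≈ 0.033; a Normal approximation gives roughly [0.005, 0.115].
Exact: F⁻¹(0.05) = 0.017; F⁻¹(0.95) = 0.123.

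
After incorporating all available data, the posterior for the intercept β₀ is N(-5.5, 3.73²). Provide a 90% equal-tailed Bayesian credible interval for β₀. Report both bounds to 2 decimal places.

The posterior is symmetric, so the 90% equal-tailed interval is β₀ = -5.5 ± z·3.73 with z = 1.645.
Half-width: 1.645 × 3.73 = 6.14.
-5.5 − 6.14 = -11.64; -5.5 + 6.14 = 0.64.

[-11.64, 0.64]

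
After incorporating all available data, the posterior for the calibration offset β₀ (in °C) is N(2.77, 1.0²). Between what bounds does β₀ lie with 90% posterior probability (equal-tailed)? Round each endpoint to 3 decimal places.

The posterior is symmetric, so the 90% equal-tailed interval is β₀ = 2.77 ± z·1.0 with z = 1.645.
Half-width: 1.645 × 1.0 = 1.645.
2.77 − 1.645 = 1.125; 2.77 + 1.645 = 4.415.

[1.125, 4.415]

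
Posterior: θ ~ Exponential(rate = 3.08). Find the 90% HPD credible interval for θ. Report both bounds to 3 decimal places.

[0.000, 0.748]

The exponential density is strictly decreasing on [0, ∞), so the HPD interval is anchored at 0: [0, q] with P(θ ≤ q) = 0.90.
q = −ln(1 − 0.90) / 3.08 = 2.3026 / 3.08 = 0.748.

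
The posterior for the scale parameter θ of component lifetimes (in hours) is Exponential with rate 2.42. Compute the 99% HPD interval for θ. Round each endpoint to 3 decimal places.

The exponential density is strictly decreasing on [0, ∞), so the HPD interval is anchored at 0: [0, q] with P(θ ≤ q) = 0.99.
q = −ln(1 − 0.99) / 2.42 = 4.6052 / 2.42 = 1.903.

[0.000, 1.903]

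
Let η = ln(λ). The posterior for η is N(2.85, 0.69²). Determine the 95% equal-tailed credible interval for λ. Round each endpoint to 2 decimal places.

[4.47, 66.84]

On the log scale the 95% interval is 2.85 ± 1.960 × 0.69 = [1.4976, 4.2024].
Exponentiate: [e^1.4976, e^4.2024] = [4.47, 66.84].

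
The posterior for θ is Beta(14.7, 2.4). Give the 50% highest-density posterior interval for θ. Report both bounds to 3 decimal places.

[0.849, 0.949]

The posterior is unimodal and skewed, so the HPD interval has equal density at both endpoints and is the shortest 50% interval.
Solving f(0.849) = f(0.949) with F(0.949) − F(0.849) = 0.50 gives [0.849, 0.949].
For comparison, the equal-tailed interval is [0.813, 0.921]; the HPD is narrower and shifted toward the mode.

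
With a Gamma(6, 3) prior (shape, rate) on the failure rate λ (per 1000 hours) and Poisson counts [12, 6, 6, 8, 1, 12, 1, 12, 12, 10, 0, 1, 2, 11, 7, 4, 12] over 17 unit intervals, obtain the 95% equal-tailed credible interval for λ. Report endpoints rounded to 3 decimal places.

Posterior: Gamma(6+117, 3+17) = Gamma(123, 20) (shape, rate).
Equal-tailed 95% interval: Gamma(123, 20) quantiles at 0.025 and 0.975.
Posterior mean ≈ 6.150, SD ≈ 0.555; a Normal approximation gives roughly [5.063, 7.237].
Exact: lower = 5.111; upper = 7.283.

[5.111, 7.283]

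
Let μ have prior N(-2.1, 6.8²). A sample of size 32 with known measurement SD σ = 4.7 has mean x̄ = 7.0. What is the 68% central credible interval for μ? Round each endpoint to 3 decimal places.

[6.046, 7.686]

Posterior precision = 1/6.8² + 32/4.7² = 0.0216 + 1.4486 = 1.4702, so posterior SD = 0.8247.
Posterior mean = (-2.1/6.8² + 32·7.0/4.7²) / 1.4702 = 6.8661.
Interval: 6.8661 ± 0.994 × 0.8247 → [6.046, 7.686].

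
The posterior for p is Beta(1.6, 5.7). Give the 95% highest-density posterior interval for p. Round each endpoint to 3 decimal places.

The posterior is unimodal and skewed, so the HPD interval has equal density at both endpoints and is the shortest 95% interval.
Solving f(0.002) = f(0.496) with F(0.496) − F(0.002) = 0.95 gives [0.002, 0.496].
For comparison, the equal-tailed interval is [0.022, 0.557]; the HPD is narrower and shifted toward the mode.

[0.002, 0.496]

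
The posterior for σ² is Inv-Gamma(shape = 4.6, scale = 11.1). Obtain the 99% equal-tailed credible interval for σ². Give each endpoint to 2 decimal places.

[0.93, 12.22]

Inverse-Gamma(4.6, 11.1) quantiles: F⁻¹(0.005) and F⁻¹(0.995).
Equivalently, 1/σ² ~ Gamma(4.6, rate = 11.1); invert its 0.995 and 0.005 quantiles.
Posterior mean ≈ 3.08, SD ≈ 1.91; a Normal approximation gives roughly [-1.84, 8.01].
Exact: lower = 0.93; upper = 12.22.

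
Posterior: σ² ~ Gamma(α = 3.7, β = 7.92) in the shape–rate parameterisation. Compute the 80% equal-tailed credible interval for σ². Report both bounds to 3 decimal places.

[0.195, 0.793]

Posterior: Gamma(shape 3.7, rate 7.92).
Equal-tailed 80% interval: Gamma(3.7, 7.92) quantiles at 0.1 and 0.9.
Posterior mean ≈ 0.467, SD ≈ 0.243; a Normal approximation gives roughly [0.156, 0.778].
Exact: lower = 0.195; upper = 0.793.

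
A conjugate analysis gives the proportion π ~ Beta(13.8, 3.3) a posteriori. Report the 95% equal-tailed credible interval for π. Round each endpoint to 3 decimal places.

Posterior: Beta(13.8, 3.3).
Equal-tailed 95% interval: the 0.025 and 0.975 quantiles of Beta(13.8, 3.3).
Posterior mean ≈ 0.807, SD ≈ 0.093; a Normal approximation gives roughly [0.625, 0.989].
Exact: F⁻¹(0.025) = 0.596; F⁻¹(0.975) = 0.951.

[0.596, 0.951]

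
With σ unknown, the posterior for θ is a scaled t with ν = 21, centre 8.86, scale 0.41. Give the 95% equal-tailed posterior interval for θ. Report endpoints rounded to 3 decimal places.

The t_21 distribution is symmetric; the 95% interval is 8.86 ± t·0.41 with t_{0.975,21} = 2.080.
Half-width: 2.080 × 0.41 = 0.853.
8.86 − 0.853 = 8.007; 8.86 + 0.853 = 9.713.

[8.007, 9.713]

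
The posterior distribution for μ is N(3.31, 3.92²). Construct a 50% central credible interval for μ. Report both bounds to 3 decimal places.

[0.666, 5.954]

The posterior is symmetric, so the 50% equal-tailed interval is μ = 3.31 ± z·3.92 with z = 0.674.
Half-width: 0.674 × 3.92 = 2.644.
3.31 − 2.644 = 0.666; 3.31 + 2.644 = 5.954.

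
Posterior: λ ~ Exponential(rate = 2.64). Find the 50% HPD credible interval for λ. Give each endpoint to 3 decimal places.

The exponential density is strictly decreasing on [0, ∞), so the HPD interval is anchored at 0: [0, q] with P(λ ≤ q) = 0.50.
q = −ln(1 − 0.50) / 2.64 = 0.6931 / 2.64 = 0.263.

[0.000, 0.263]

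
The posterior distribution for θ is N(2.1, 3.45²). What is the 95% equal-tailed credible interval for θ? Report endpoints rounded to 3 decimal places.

The posterior is symmetric, so the 95% equal-tailed interval is θ = 2.1 ± z·3.45 with z = 1.960.
Half-width: 1.960 × 3.45 = 6.762.
2.1 − 6.762 = -4.662; 2.1 + 6.762 = 8.862.

[-4.662, 8.862]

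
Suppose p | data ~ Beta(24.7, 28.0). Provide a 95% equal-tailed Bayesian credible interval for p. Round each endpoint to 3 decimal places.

[0.337, 0.603]

Posterior: Beta(24.7, 28.0).
Equal-tailed 95% interval: the 0.025 and 0.975 quantiles of Beta(24.7, 28.0).
Posterior mean ≈ 0.469, SD ≈ 0.068; a Normal approximation gives roughly [0.335, 0.602].
Exact: F⁻¹(0.025) = 0.337; F⁻¹(0.975) = 0.603.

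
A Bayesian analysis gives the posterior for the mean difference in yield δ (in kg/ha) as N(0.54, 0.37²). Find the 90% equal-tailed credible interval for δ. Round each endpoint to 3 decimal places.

The posterior is symmetric, so the 90% equal-tailed interval is δ = 0.54 ± z·0.37 with z = 1.645.
Half-width: 1.645 × 0.37 = 0.609.
0.54 − 0.609 = -0.069; 0.54 + 0.609 = 1.149.

[-0.069, 1.149]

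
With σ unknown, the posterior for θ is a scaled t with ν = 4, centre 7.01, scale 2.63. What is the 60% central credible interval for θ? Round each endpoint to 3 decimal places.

[4.535, 9.485]

The t_4 distribution is symmetric; the 60% interval is 7.01 ± t·2.63 with t_{0.8,4} = 0.941.
Half-width: 0.941 × 2.63 = 2.475.
7.01 − 2.475 = 4.535; 7.01 + 2.475 = 9.485.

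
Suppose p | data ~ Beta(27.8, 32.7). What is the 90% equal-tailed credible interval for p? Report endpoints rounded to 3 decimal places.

Posterior: Beta(27.8, 32.7).
Equal-tailed 90% interval: the 0.05 and 0.95 quantiles of Beta(27.8, 32.7).
Posterior mean ≈ 0.460, SD ≈ 0.064; a Normal approximation gives roughly [0.355, 0.564].
Exact: F⁻¹(0.05) = 0.356; F⁻¹(0.95) = 0.565.

[0.356, 0.565]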